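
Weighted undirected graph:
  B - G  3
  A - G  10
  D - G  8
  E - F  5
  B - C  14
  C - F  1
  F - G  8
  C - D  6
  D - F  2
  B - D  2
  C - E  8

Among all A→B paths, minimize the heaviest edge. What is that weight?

A few of the A→B routes:
A - G - D - B: max(10, 8, 2) = 10
A - G - F - D - B: max(10, 8, 2, 2) = 10
A - G - B: max(10, 3) = 10
A - G - F - E - C - D - B: max(10, 8, 5, 8, 6, 2) = 10
A - G - F - C - D - B: max(10, 8, 1, 6, 2) = 10
Best route has worst link 10.

10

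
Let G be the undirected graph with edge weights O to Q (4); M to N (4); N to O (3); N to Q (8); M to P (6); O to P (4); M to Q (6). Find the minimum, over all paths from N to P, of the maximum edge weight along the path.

Comparing a few candidate routes:
N -> M -> Q -> O -> P: max(4, 6, 4, 4) = 6
N -> O -> Q -> M -> P: max(3, 4, 6, 6) = 6
N -> M -> P: max(4, 6) = 6
N -> O -> P: max(3, 4) = 4
Best route has worst link 4.

4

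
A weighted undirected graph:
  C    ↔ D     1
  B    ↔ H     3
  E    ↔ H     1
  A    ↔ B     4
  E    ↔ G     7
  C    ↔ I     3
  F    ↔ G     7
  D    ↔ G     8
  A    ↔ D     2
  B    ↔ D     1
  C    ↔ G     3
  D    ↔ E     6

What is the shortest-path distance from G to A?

6

A few of the G→A routes:
G→C→D→A: 3 + 1 + 2 = 6
G→D→B→A: 8 + 1 + 4 = 13
G→D→A: 8 + 2 = 10
G→C→D→B→A: 3 + 1 + 1 + 4 = 9
G→E→H→B→A: 7 + 1 + 3 + 4 = 15
G→E→H→B→D→A: 7 + 1 + 3 + 1 + 2 = 14
Shortest: 6.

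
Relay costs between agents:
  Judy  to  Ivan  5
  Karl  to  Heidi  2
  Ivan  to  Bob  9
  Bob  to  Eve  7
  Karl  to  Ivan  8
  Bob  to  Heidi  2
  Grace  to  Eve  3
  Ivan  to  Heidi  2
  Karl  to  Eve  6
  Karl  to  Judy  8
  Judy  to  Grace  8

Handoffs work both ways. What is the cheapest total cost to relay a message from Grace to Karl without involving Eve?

16

Routes from Grace to Karl avoiding Eve:
Grace -> Judy -> Ivan -> Heidi -> Karl: 8 + 5 + 2 + 2 = 17
Grace -> Judy -> Karl: 8 + 8 = 16
Grace -> Judy -> Ivan -> Karl: 8 + 5 + 8 = 21
Grace -> Judy -> Ivan -> Bob -> Heidi -> Karl: 8 + 5 + 9 + 2 + 2 = 26
The minimum is 16.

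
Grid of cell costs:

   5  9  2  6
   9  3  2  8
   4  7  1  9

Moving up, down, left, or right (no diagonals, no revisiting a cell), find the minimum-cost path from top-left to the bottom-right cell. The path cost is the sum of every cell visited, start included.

Best path: r0c0→r0c1→r0c2→r1c2→r2c2→r2c3
Cost: 5 + 9 + 2 + 2 + 1 + 9 = 28

28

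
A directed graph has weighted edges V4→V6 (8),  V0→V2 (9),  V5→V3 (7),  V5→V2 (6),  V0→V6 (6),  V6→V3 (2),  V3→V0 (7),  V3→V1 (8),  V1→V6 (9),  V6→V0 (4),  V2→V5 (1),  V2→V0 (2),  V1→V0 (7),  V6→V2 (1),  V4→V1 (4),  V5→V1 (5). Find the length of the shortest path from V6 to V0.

Some routes from V6 to V0:
V6 - V0: 4
V6 - V3 - V1 - V0: 2 + 8 + 7 = 17
V6 - V2 - V5 - V3 - V0: 1 + 1 + 7 + 7 = 16
V6 - V3 - V0: 2 + 7 = 9
V6 - V2 - V5 - V1 - V0: 1 + 1 + 5 + 7 = 14
V6 - V2 - V0: 1 + 2 = 3
Best route has total 3.

3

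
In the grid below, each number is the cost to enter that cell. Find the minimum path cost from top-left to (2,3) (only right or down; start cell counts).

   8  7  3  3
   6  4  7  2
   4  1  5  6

One optimal route is [0,0] -> [0,1] -> [0,2] -> [0,3] -> [1,3] -> [2,3].
Its cost is 8 + 7 + 3 + 3 + 2 + 6 = 29.

29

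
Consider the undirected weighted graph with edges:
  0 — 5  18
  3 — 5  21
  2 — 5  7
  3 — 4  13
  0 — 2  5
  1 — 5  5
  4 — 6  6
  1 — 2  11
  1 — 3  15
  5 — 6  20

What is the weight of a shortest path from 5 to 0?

12

Comparing a few candidate routes:
5→0: 18
5→3→1→2→0: 21 + 15 + 11 + 5 = 52
5→2→0: 7 + 5 = 12
5→1→2→0: 5 + 11 + 5 = 21
Shortest: 12.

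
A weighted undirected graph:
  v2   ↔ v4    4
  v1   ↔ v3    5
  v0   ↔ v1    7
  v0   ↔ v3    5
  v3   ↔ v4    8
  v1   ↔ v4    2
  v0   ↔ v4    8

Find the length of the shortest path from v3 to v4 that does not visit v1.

Candidate routes:
v3-v0-v4: 5 + 8 = 13
v3-v4: 8
The minimum is 8.

8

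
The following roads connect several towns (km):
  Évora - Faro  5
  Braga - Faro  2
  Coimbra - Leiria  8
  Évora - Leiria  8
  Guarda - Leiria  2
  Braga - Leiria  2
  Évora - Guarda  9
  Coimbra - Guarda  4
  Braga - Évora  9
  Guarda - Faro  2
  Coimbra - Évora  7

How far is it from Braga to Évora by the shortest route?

Comparing a few candidate routes:
Braga-Faro-Évora: 2 + 5 = 7
Braga-Évora: 9
Braga-Leiria-Évora: 2 + 8 = 10
Braga-Leiria-Guarda-Faro-Évora: 2 + 2 + 2 + 5 = 11
Shortest: 7 km.

7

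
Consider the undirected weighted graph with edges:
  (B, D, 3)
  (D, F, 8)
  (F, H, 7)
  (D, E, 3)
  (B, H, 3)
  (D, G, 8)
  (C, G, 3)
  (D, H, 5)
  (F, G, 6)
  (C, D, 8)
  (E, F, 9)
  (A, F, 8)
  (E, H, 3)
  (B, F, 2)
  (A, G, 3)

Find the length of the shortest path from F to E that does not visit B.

Some routes from F to E avoiding B:
F→E: 9
F→D→E: 8 + 3 = 11
F→H→E: 7 + 3 = 10
The minimum is 9.

9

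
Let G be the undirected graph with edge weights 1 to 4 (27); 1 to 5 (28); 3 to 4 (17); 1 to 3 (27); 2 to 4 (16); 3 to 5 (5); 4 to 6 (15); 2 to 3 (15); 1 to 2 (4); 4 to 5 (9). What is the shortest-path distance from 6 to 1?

A few of the 6→1 routes:
6 → 4 → 2 → 1: 15 + 16 + 4 = 35
6 → 4 → 5 → 1: 15 + 9 + 28 = 52
6 → 4 → 1: 15 + 27 = 42
6 → 4 → 3 → 2 → 1: 15 + 17 + 15 + 4 = 51
6 → 4 → 5 → 3 → 2 → 1: 15 + 9 + 5 + 15 + 4 = 48
Best route has total 35.

35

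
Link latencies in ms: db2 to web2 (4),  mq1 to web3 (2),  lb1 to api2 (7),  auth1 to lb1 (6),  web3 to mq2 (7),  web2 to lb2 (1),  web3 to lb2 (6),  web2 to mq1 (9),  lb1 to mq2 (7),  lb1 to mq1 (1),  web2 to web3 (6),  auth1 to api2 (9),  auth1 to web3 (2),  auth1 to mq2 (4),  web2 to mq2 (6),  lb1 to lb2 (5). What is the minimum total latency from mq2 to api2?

Some routes from mq2 to api2:
mq2 -> auth1 -> lb1 -> api2: 4 + 6 + 7 = 17
mq2 -> auth1 -> api2: 4 + 9 = 13
mq2 -> auth1 -> web3 -> mq1 -> lb1 -> api2: 4 + 2 + 2 + 1 + 7 = 16
mq2 -> web3 -> mq1 -> lb1 -> api2: 7 + 2 + 1 + 7 = 17
mq2 -> lb1 -> api2: 7 + 7 = 14
mq2 -> web3 -> auth1 -> api2: 7 + 2 + 9 = 18
The minimum is 13 ms.

13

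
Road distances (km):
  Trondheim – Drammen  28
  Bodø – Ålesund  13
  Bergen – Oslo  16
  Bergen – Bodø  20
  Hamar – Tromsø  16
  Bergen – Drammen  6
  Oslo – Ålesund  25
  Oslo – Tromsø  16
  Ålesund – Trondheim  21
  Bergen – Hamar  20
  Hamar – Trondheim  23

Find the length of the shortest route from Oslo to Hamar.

32

A few of the Oslo→Hamar routes:
Oslo-Bergen-Drammen-Trondheim-Hamar: 16 + 6 + 28 + 23 = 73
Oslo-Ålesund-Trondheim-Hamar: 25 + 21 + 23 = 69
Oslo-Ålesund-Bodø-Bergen-Hamar: 25 + 13 + 20 + 20 = 78
Oslo-Bergen-Hamar: 16 + 20 = 36
Oslo-Tromsø-Hamar: 16 + 16 = 32
The minimum is 32 km.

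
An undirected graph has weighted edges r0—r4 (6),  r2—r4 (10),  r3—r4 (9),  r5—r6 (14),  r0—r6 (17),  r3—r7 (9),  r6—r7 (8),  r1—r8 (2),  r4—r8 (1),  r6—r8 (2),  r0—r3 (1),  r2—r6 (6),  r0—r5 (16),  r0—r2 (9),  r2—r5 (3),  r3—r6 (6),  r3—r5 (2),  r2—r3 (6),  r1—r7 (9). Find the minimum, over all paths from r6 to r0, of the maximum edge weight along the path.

Comparing a few candidate routes:
r6 -> r3 -> r0: max(6, 1) = 6
r6 -> r2 -> r5 -> r3 -> r0: max(6, 3, 2, 1) = 6
r6 -> r7 -> r1 -> r8 -> r4 -> r0: max(8, 9, 2, 1, 6) = 9
r6 -> r8 -> r4 -> r0: max(2, 1, 6) = 6
r6 -> r2 -> r3 -> r0: max(6, 6, 1) = 6
Smallest bottleneck: 6.

6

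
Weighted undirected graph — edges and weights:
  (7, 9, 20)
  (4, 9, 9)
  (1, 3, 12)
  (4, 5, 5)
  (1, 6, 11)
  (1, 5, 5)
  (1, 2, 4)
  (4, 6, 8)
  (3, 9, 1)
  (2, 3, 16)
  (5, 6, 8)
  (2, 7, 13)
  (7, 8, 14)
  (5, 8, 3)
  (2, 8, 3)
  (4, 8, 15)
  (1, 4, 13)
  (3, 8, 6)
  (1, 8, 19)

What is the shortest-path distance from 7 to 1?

17

Comparing a few candidate routes:
7 - 8 - 5 - 1: 14 + 3 + 5 = 22
7 - 2 - 1: 13 + 4 = 17
7 - 8 - 2 - 1: 14 + 3 + 4 = 21
Shortest: 17.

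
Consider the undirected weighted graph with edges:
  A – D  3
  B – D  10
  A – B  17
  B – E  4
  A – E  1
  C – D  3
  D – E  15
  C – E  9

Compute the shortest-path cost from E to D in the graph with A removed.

12

Candidate routes:
E → D: 15
E → B → D: 4 + 10 = 14
E → C → D: 9 + 3 = 12
Shortest: 12.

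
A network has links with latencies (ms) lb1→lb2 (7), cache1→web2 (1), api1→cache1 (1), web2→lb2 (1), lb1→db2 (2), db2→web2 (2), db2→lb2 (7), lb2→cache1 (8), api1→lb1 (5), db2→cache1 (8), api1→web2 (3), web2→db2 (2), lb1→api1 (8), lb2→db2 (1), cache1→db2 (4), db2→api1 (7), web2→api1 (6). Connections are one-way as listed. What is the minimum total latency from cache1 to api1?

7

Routes from cache1 to api1:
cache1 - web2 - api1: 1 + 6 = 7
cache1 - db2 - api1: 4 + 7 = 11
cache1 - db2 - web2 - api1: 4 + 2 + 6 = 12
cache1 - web2 - db2 - api1: 1 + 2 + 7 = 10
cache1 - web2 - lb2 - db2 - api1: 1 + 1 + 1 + 7 = 10
Shortest: 7 ms.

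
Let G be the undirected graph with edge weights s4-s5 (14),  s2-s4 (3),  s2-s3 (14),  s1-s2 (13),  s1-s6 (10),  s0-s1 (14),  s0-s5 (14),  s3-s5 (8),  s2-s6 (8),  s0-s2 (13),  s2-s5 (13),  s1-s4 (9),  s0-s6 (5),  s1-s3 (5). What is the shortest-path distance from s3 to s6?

15

A few of the s3→s6 routes:
s3 -> s1 -> s2 -> s6: 5 + 13 + 8 = 26
s3 -> s2 -> s6: 14 + 8 = 22
s3 -> s1 -> s0 -> s6: 5 + 14 + 5 = 24
s3 -> s1 -> s4 -> s2 -> s6: 5 + 9 + 3 + 8 = 25
s3 -> s1 -> s6: 5 + 10 = 15
Best route has total 15.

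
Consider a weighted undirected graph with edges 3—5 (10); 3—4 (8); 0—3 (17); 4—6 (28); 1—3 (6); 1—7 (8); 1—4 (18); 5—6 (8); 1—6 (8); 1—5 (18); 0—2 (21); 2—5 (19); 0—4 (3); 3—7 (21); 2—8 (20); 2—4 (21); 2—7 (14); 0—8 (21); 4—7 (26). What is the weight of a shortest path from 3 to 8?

32

A few of the 3→8 routes:
3 -> 1 -> 4 -> 0 -> 8: 6 + 18 + 3 + 21 = 48
3 -> 0 -> 8: 17 + 21 = 38
3 -> 4 -> 0 -> 8: 8 + 3 + 21 = 32
3 -> 1 -> 7 -> 2 -> 8: 6 + 8 + 14 + 20 = 48
Best route has total 32.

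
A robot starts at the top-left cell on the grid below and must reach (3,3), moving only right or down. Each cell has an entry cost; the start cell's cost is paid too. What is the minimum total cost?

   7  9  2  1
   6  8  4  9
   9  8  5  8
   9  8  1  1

Best path: (0,0) (0,1) (0,2) (1,2) (2,2) (3,2) (3,3)
Cost: 7 + 9 + 2 + 4 + 5 + 1 + 1 = 29

29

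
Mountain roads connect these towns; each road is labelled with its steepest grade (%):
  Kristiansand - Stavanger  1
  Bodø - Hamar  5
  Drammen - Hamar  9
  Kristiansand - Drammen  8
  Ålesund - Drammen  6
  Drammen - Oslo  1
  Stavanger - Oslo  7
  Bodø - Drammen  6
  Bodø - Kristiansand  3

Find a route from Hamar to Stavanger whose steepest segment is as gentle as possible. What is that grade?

5

A few of the Hamar→Stavanger routes:
Hamar→Drammen→Kristiansand→Stavanger: max(9, 8, 1) = 9
Hamar→Bodø→Kristiansand→Drammen→Oslo→Stavanger: max(5, 3, 8, 1, 7) = 8
Hamar→Bodø→Drammen→Kristiansand→Stavanger: max(5, 6, 8, 1) = 8
Hamar→Bodø→Drammen→Oslo→Stavanger: max(5, 6, 1, 7) = 7
Hamar→Bodø→Kristiansand→Stavanger: max(5, 3, 1) = 5
Hamar→Drammen→Bodø→Kristiansand→Stavanger: max(9, 6, 3, 1) = 9
The minimum achievable maximum is 5%.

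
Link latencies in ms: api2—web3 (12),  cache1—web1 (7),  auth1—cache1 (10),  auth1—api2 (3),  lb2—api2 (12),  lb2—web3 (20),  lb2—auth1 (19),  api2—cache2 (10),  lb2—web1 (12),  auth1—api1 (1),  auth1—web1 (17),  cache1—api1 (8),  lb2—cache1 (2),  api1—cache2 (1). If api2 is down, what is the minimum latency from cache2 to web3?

Comparing a few candidate routes:
cache2 -> api1 -> auth1 -> cache1 -> lb2 -> web3: 1 + 1 + 10 + 2 + 20 = 34
cache2 -> api1 -> cache1 -> web1 -> lb2 -> web3: 1 + 8 + 7 + 12 + 20 = 48
cache2 -> api1 -> auth1 -> web1 -> lb2 -> web3: 1 + 1 + 17 + 12 + 20 = 51
cache2 -> api1 -> auth1 -> lb2 -> web3: 1 + 1 + 19 + 20 = 41
cache2 -> api1 -> cache1 -> lb2 -> web3: 1 + 8 + 2 + 20 = 31
cache2 -> api1 -> auth1 -> web1 -> cache1 -> lb2 -> web3: 1 + 1 + 17 + 7 + 2 + 20 = 48
Best route has total 31 ms.

31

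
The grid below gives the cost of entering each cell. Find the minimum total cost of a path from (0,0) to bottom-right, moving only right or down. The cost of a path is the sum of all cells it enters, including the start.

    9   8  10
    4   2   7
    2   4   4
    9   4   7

One optimal route is [0,0]→[1,0]→[1,1]→[2,1]→[2,2]→[3,2].
Its cost is 9 + 4 + 2 + 4 + 4 + 7 = 30.
(Top row then right column would cost 45.)

30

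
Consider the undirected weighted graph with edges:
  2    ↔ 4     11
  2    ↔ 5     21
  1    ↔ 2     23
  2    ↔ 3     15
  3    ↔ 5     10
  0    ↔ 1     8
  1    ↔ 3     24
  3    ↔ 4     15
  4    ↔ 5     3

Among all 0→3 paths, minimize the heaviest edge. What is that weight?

Comparing a few candidate routes:
0→1→2→3: max(8, 23, 15) = 23
0→1→2→5→4→3: max(8, 23, 21, 3, 15) = 23
0→1→2→5→3: max(8, 23, 21, 10) = 23
0→1→2→4→3: max(8, 23, 11, 15) = 23
0→1→2→4→5→3: max(8, 23, 11, 3, 10) = 23
Smallest bottleneck: 23.

23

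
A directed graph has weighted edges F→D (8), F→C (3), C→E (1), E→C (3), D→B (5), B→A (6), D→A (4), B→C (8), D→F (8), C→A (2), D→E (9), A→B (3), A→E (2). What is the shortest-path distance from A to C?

Paths from A to C:
A → B → C: 3 + 8 = 11
A → E → C: 2 + 3 = 5
Best route has total 5.

5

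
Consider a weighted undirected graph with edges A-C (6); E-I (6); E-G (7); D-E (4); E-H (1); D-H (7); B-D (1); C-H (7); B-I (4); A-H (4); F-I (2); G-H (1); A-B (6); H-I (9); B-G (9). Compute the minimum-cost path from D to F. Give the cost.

Comparing a few candidate routes:
D → E → I → F: 4 + 6 + 2 = 12
D → E → H → I → F: 4 + 1 + 9 + 2 = 16
D → B → I → F: 1 + 4 + 2 = 7
Best route has total 7.

7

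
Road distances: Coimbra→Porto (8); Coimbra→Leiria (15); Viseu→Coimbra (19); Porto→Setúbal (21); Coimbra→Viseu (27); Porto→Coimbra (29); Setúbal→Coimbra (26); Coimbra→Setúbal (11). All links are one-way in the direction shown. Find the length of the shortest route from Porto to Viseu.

Routes from Porto to Viseu:
Porto→Setúbal→Coimbra→Viseu: 21 + 26 + 27 = 74
Porto→Coimbra→Viseu: 29 + 27 = 56
The minimum is 56.

56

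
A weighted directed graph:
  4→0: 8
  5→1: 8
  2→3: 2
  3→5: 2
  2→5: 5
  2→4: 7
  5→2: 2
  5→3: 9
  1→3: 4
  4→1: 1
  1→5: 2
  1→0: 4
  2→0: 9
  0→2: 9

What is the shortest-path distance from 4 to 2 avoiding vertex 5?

14

Candidate routes:
4→1→0→2: 1 + 4 + 9 = 14
4→0→2: 8 + 9 = 17
The minimum is 14.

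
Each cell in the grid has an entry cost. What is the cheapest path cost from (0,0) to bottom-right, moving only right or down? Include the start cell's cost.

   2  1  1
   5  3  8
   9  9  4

16

Path (0,0)→(0,1)→(0,2)→(1,2)→(2,2): 2 + 1 + 1 + 8 + 4 = 16.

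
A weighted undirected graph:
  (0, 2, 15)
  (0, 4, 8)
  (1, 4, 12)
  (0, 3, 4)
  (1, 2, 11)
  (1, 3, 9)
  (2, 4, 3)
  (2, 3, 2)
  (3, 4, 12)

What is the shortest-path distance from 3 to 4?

Some routes from 3 to 4:
3→2→4: 2 + 3 = 5
3→0→4: 4 + 8 = 12
3→4: 12
3→1→4: 9 + 12 = 21
The minimum is 5.

5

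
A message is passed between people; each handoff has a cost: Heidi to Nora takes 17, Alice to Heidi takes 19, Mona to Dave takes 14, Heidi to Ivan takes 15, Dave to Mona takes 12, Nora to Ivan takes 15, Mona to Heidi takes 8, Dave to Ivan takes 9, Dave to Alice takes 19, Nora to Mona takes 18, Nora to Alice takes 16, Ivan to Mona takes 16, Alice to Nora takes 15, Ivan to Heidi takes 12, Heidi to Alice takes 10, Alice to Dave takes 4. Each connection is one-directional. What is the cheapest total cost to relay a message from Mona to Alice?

18

Paths from Mona to Alice:
Mona -> Heidi -> Alice: 8 + 10 = 18
Mona -> Dave -> Alice: 14 + 19 = 33
Mona -> Heidi -> Nora -> Alice: 8 + 17 + 16 = 41
Mona -> Dave -> Ivan -> Heidi -> Alice: 14 + 9 + 12 + 10 = 45
Mona -> Dave -> Ivan -> Heidi -> Nora -> Alice: 14 + 9 + 12 + 17 + 16 = 68
Shortest: 18.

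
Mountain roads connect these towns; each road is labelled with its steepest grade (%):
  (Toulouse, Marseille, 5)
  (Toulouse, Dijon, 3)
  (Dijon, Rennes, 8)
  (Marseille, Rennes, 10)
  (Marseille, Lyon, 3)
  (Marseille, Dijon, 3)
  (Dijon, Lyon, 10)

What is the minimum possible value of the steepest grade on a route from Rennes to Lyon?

8

Checking several routes:
Rennes -> Dijon -> Toulouse -> Marseille -> Lyon: max(8, 3, 5, 3) = 8
Rennes -> Marseille -> Dijon -> Lyon: max(10, 3, 10) = 10
Rennes -> Dijon -> Marseille -> Lyon: max(8, 3, 3) = 8
Rennes -> Dijon -> Lyon: max(8, 10) = 10
Best route has worst link 8%.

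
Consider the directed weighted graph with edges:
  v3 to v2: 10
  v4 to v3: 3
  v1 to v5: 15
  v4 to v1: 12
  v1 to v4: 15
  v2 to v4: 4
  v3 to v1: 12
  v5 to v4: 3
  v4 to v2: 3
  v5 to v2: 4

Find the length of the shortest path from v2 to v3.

Paths from v2 to v3:
v2→v4→v3: 4 + 3 = 7
The minimum is 7.

7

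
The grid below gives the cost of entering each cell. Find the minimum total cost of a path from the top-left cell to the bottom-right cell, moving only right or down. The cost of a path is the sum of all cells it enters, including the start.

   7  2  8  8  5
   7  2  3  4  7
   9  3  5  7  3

28

Cheapest: [0,0]→[0,1]→[1,1]→[1,2]→[1,3]→[1,4]→[2,4]
  7 + 2 + 2 + 3 + 4 + 7 + 3 = 28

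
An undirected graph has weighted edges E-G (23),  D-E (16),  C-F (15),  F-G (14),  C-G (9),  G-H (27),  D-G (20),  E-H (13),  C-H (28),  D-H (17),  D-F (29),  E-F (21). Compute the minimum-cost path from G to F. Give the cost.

Comparing a few candidate routes:
G-F: 14
G-C-F: 9 + 15 = 24
G-E-F: 23 + 21 = 44
Shortest: 14.

14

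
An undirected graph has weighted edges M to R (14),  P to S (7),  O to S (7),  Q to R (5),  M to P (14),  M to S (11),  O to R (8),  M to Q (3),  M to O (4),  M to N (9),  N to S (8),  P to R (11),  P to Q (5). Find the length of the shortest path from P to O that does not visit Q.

Some routes from P to O avoiding Q:
P→S→M→O: 7 + 11 + 4 = 22
P→M→O: 14 + 4 = 18
P→R→O: 11 + 8 = 19
P→S→O: 7 + 7 = 14
The minimum is 14.

14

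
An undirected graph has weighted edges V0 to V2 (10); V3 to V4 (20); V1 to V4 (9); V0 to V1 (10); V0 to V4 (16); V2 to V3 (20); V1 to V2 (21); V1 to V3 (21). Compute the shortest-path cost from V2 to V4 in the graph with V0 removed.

30

A few of the V2→V4 routes:
V2 → V3 → V4: 20 + 20 = 40
V2 → V3 → V1 → V4: 20 + 21 + 9 = 50
V2 → V1 → V4: 21 + 9 = 30
Shortest: 30.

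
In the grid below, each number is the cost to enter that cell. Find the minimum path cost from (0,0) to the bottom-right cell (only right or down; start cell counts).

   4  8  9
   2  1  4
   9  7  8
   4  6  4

One optimal route is (0,0) → (1,0) → (1,1) → (1,2) → (2,2) → (3,2).
Its cost is 4 + 2 + 1 + 4 + 8 + 4 = 23.
(Top row then right column would cost 37.)

23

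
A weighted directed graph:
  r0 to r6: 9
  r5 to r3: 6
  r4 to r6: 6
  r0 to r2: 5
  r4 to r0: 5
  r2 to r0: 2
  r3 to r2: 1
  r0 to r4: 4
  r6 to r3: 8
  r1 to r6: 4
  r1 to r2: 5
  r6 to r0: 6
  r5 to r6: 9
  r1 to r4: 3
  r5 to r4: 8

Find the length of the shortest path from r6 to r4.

Candidate routes:
r6→r0→r4: 6 + 4 = 10
r6→r3→r2→r0→r4: 8 + 1 + 2 + 4 = 15
The minimum is 10.

10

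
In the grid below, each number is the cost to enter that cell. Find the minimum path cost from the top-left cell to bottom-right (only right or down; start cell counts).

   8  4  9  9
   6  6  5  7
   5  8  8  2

Path (0,0) (0,1) (1,1) (1,2) (1,3) (2,3): 8 + 4 + 6 + 5 + 7 + 2 = 32.
(Top row then right column would cost 39.)

32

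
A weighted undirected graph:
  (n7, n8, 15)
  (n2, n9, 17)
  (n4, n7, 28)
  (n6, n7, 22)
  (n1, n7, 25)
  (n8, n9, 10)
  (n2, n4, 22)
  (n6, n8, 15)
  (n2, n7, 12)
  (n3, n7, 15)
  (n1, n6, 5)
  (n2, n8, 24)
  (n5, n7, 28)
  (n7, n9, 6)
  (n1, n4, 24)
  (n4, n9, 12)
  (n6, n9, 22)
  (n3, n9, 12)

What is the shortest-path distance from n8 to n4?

22

Checking several routes:
n8 -> n2 -> n4: 24 + 22 = 46
n8 -> n9 -> n7 -> n4: 10 + 6 + 28 = 44
n8 -> n7 -> n4: 15 + 28 = 43
n8 -> n9 -> n4: 10 + 12 = 22
n8 -> n7 -> n9 -> n4: 15 + 6 + 12 = 33
n8 -> n6 -> n1 -> n4: 15 + 5 + 24 = 44
The minimum is 22.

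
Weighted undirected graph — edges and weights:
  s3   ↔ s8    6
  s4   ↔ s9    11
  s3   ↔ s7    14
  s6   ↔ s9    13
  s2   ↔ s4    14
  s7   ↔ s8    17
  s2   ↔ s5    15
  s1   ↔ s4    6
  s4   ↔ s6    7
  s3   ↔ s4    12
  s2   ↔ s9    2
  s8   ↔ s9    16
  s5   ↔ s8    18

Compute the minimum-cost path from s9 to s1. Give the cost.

17

Checking several routes:
s9 → s4 → s1: 11 + 6 = 17
s9 → s6 → s4 → s1: 13 + 7 + 6 = 26
s9 → s2 → s4 → s1: 2 + 14 + 6 = 22
s9 → s8 → s3 → s4 → s1: 16 + 6 + 12 + 6 = 40
Best route has total 17.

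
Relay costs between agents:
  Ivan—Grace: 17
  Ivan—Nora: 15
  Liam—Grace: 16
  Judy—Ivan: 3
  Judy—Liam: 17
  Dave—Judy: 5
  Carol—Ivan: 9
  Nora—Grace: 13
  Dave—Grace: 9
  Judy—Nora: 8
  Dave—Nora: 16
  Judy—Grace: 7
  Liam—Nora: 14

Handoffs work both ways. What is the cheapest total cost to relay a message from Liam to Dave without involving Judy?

Checking several routes:
Liam→Nora→Grace→Dave: 14 + 13 + 9 = 36
Liam→Nora→Dave: 14 + 16 = 30
Liam→Grace→Dave: 16 + 9 = 25
Liam→Grace→Nora→Dave: 16 + 13 + 16 = 45
Liam→Nora→Ivan→Grace→Dave: 14 + 15 + 17 + 9 = 55
Shortest: 25.

25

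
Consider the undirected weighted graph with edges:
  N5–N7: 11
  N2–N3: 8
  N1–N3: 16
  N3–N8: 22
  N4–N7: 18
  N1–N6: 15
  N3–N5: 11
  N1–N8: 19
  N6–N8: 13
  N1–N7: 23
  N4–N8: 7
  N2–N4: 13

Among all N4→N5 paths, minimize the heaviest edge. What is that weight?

A few of the N4→N5 routes:
N4→N2→N3→N5: max(13, 8, 11) = 13
N4→N8→N6→N1→N3→N5: max(7, 13, 15, 16, 11) = 16
N4→N7→N5: max(18, 11) = 18
Best route has worst link 13.

13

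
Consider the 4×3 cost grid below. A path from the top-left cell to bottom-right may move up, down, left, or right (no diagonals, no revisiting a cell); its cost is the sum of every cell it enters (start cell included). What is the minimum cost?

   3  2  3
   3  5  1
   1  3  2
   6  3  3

14

Cheapest: [0,0] → [0,1] → [0,2] → [1,2] → [2,2] → [3,2]
  3 + 2 + 3 + 1 + 2 + 3 = 14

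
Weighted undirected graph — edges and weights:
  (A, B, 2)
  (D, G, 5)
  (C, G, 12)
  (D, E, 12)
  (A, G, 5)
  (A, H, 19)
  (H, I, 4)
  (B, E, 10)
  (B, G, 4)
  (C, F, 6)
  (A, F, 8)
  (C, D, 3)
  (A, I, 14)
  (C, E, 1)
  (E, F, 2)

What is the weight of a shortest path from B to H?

A few of the B→H routes:
B-E-F-A-H: 10 + 2 + 8 + 19 = 39
B-G-A-H: 4 + 5 + 19 = 28
B-A-H: 2 + 19 = 21
B-E-F-A-I-H: 10 + 2 + 8 + 14 + 4 = 38
B-G-A-I-H: 4 + 5 + 14 + 4 = 27
B-A-I-H: 2 + 14 + 4 = 20
Best route has total 20.

20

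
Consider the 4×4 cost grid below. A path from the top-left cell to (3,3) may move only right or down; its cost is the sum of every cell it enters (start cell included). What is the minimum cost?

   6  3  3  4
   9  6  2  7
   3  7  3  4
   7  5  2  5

24

Path r0c0 r0c1 r0c2 r1c2 r2c2 r3c2 r3c3: 6 + 3 + 3 + 2 + 3 + 2 + 5 = 24.
For comparison, the top-then-right route costs 32.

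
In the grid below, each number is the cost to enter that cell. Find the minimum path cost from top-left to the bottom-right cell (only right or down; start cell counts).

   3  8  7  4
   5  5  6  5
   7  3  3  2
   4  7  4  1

22

Cheapest: (0,0)→(1,0)→(1,1)→(2,1)→(2,2)→(2,3)→(3,3)
  3 + 5 + 5 + 3 + 3 + 2 + 1 = 22
(Top row then right column would cost 30.)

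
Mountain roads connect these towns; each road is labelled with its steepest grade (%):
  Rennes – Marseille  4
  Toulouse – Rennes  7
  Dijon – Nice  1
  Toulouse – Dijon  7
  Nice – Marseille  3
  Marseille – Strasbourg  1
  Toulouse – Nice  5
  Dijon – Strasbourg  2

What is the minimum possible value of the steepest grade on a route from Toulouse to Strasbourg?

5

Some routes from Toulouse to Strasbourg:
Toulouse-Nice-Dijon-Strasbourg: max(5, 1, 2) = 5
Toulouse-Dijon-Nice-Marseille-Strasbourg: max(7, 1, 3, 1) = 7
Toulouse-Nice-Marseille-Strasbourg: max(5, 3, 1) = 5
Toulouse-Dijon-Strasbourg: max(7, 2) = 7
Toulouse-Rennes-Marseille-Strasbourg: max(7, 4, 1) = 7
Best route has worst link 5%.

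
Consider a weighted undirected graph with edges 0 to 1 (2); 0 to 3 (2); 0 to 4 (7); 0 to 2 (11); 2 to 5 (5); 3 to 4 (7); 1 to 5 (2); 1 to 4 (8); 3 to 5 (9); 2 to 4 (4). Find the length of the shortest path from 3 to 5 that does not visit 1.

Candidate routes:
3 - 0 - 2 - 5: 2 + 11 + 5 = 18
3 - 0 - 4 - 2 - 5: 2 + 7 + 4 + 5 = 18
3 - 4 - 0 - 2 - 5: 7 + 7 + 11 + 5 = 30
3 - 5: 9
3 - 4 - 2 - 5: 7 + 4 + 5 = 16
Shortest: 9.

9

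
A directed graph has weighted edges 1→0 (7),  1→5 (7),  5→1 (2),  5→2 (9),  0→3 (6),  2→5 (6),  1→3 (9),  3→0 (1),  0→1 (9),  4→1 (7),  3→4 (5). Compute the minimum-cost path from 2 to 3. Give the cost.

17

Paths from 2 to 3:
2 → 5 → 1 → 3: 6 + 2 + 9 = 17
2 → 5 → 1 → 0 → 3: 6 + 2 + 7 + 6 = 21
The minimum is 17.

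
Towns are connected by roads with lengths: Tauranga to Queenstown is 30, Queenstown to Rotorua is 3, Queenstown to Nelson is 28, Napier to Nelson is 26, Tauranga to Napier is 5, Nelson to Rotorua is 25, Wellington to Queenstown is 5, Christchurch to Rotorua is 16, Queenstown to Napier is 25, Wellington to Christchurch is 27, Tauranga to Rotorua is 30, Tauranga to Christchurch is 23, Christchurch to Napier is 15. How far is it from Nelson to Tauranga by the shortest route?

Checking several routes:
Nelson -> Rotorua -> Tauranga: 25 + 30 = 55
Nelson -> Napier -> Tauranga: 26 + 5 = 31
Nelson -> Rotorua -> Queenstown -> Napier -> Tauranga: 25 + 3 + 25 + 5 = 58
The minimum is 31.

31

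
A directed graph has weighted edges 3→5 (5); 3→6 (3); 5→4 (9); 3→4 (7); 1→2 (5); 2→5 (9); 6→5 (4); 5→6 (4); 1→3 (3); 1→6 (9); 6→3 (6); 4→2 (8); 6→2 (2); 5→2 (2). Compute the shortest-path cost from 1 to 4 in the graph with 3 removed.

Candidate routes:
1→6→2→5→4: 9 + 2 + 9 + 9 = 29
1→2→5→4: 5 + 9 + 9 = 23
1→6→5→4: 9 + 4 + 9 = 22
Shortest: 22.

22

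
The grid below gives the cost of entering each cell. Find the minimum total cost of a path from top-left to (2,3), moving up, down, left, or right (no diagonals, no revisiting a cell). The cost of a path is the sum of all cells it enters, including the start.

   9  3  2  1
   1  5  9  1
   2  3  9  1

17

Cheapest: (0,0) → (0,1) → (0,2) → (0,3) → (1,3) → (2,3)
  9 + 3 + 2 + 1 + 1 + 1 = 17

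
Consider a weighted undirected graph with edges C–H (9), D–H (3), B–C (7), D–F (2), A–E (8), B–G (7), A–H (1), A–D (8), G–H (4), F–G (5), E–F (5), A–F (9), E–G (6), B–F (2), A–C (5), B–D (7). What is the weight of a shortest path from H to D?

Checking several routes:
H → G → F → D: 4 + 5 + 2 = 11
H → D: 3
H → G → B → F → D: 4 + 7 + 2 + 2 = 15
H → A → D: 1 + 8 = 9
H → A → F → D: 1 + 9 + 2 = 12
Shortest: 3.

3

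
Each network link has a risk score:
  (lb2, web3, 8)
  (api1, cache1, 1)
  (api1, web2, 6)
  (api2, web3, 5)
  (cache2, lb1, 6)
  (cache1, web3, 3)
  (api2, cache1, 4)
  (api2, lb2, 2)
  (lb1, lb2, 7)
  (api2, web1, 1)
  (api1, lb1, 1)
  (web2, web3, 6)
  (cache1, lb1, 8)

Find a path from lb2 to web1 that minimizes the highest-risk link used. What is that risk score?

2

Checking several routes:
lb2-lb1-api1-cache1-web3-api2-web1: max(7, 1, 1, 3, 5, 1) = 7
lb2-lb1-api1-web2-web3-cache1-api2-web1: max(7, 1, 6, 6, 3, 4, 1) = 7
lb2-lb1-api1-cache1-api2-web1: max(7, 1, 1, 4, 1) = 7
lb2-lb1-api1-web2-web3-api2-web1: max(7, 1, 6, 6, 5, 1) = 7
lb2-api2-web1: max(2, 1) = 2
Best route has worst link 2.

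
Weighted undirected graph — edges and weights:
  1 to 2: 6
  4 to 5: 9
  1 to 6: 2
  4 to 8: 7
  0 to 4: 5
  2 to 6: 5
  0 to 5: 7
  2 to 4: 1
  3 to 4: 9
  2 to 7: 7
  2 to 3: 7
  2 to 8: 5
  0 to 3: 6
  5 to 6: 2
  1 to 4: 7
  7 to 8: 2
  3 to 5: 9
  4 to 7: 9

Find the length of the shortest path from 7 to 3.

14

A few of the 7→3 routes:
7 -> 8 -> 2 -> 4 -> 3: 2 + 5 + 1 + 9 = 17
7 -> 4 -> 2 -> 3: 9 + 1 + 7 = 17
7 -> 2 -> 3: 7 + 7 = 14
7 -> 2 -> 4 -> 3: 7 + 1 + 9 = 17
7 -> 8 -> 4 -> 2 -> 3: 2 + 7 + 1 + 7 = 17
7 -> 8 -> 2 -> 3: 2 + 5 + 7 = 14
Shortest: 14.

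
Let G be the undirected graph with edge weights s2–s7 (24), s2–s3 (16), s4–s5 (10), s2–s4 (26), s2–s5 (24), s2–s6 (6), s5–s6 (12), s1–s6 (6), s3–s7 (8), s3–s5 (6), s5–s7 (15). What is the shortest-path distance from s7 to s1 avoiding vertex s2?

Paths from s7 to s1 avoiding s2:
s7 -> s5 -> s6 -> s1: 15 + 12 + 6 = 33
s7 -> s3 -> s5 -> s6 -> s1: 8 + 6 + 12 + 6 = 32
The minimum is 32.

32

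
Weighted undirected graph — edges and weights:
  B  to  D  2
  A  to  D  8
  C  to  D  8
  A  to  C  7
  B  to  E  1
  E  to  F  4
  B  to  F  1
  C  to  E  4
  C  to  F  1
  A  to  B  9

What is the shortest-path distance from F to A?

Some routes from F to A:
F-B-A: 1 + 9 = 10
F-C-A: 1 + 7 = 8
F-B-E-C-A: 1 + 1 + 4 + 7 = 13
F-B-D-A: 1 + 2 + 8 = 11
Best route has total 8.

8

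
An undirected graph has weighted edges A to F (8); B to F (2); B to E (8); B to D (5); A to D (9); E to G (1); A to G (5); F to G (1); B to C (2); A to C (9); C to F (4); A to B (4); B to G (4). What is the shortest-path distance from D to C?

7

Comparing a few candidate routes:
D → B → G → F → C: 5 + 4 + 1 + 4 = 14
D → B → F → C: 5 + 2 + 4 = 11
D → B → C: 5 + 2 = 7
Shortest: 7.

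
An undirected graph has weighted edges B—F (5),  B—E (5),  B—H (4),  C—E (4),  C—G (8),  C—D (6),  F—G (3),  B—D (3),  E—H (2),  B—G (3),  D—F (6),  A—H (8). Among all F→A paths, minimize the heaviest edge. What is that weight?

Checking several routes:
F→D→C→E→H→A: max(6, 6, 4, 2, 8) = 8
F→D→B→H→A: max(6, 3, 4, 8) = 8
F→D→B→E→H→A: max(6, 3, 5, 2, 8) = 8
F→D→C→G→B→H→A: max(6, 6, 8, 3, 4, 8) = 8
F→D→C→G→B→E→H→A: max(6, 6, 8, 3, 5, 2, 8) = 8
F→D→C→E→B→H→A: max(6, 6, 4, 5, 4, 8) = 8
Best route has worst link 8.

8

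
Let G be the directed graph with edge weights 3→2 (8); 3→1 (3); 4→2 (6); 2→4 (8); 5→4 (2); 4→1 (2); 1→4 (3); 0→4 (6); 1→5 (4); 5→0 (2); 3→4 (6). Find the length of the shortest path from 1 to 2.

9

Candidate routes:
1 → 5 → 4 → 2: 4 + 2 + 6 = 12
1 → 4 → 2: 3 + 6 = 9
1 → 5 → 0 → 4 → 2: 4 + 2 + 6 + 6 = 18
Shortest: 9.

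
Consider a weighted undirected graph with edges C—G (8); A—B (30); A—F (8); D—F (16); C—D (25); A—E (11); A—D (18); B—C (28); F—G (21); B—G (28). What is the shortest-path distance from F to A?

Checking several routes:
F→G→C→B→A: 21 + 8 + 28 + 30 = 87
F→G→C→D→A: 21 + 8 + 25 + 18 = 72
F→D→A: 16 + 18 = 34
F→D→C→B→A: 16 + 25 + 28 + 30 = 99
F→G→B→A: 21 + 28 + 30 = 79
F→A: 8
Best route has total 8.

8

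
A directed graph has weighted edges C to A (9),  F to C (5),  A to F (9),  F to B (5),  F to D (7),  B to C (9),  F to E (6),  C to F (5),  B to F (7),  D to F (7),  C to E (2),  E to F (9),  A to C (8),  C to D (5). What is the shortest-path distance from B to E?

Candidate routes:
B - F - E: 7 + 6 = 13
B - C - E: 9 + 2 = 11
B - C - D - F - E: 9 + 5 + 7 + 6 = 27
B - C - A - F - E: 9 + 9 + 9 + 6 = 33
B - F - C - E: 7 + 5 + 2 = 14
B - C - F - E: 9 + 5 + 6 = 20
Shortest: 11.

11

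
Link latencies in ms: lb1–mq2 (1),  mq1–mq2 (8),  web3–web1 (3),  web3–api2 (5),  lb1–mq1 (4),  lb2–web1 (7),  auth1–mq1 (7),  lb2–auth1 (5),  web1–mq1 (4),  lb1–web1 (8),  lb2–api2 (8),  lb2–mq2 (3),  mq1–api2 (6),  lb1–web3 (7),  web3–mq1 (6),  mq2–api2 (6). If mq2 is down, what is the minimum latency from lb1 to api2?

Comparing a few candidate routes:
lb1 -> mq1 -> web1 -> web3 -> api2: 4 + 4 + 3 + 5 = 16
lb1 -> mq1 -> api2: 4 + 6 = 10
lb1 -> mq1 -> web3 -> api2: 4 + 6 + 5 = 15
lb1 -> web3 -> api2: 7 + 5 = 12
Best route has total 10 ms.

10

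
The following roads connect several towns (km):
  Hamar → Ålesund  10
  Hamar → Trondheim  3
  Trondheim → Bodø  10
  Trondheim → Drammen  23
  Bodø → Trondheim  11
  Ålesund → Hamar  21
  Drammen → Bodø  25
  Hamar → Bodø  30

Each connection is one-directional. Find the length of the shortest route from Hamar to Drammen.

Routes from Hamar to Drammen:
Hamar - Bodø - Trondheim - Drammen: 30 + 11 + 23 = 64
Hamar - Trondheim - Drammen: 3 + 23 = 26
Shortest: 26 km.

26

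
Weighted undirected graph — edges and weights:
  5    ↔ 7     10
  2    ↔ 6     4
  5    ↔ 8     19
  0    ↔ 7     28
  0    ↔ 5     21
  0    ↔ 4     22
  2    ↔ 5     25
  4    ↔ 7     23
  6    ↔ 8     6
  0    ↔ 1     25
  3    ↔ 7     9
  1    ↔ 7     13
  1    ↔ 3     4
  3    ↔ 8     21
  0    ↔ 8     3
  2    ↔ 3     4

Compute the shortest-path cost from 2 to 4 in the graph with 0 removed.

Checking several routes:
2 - 5 - 7 - 4: 25 + 10 + 23 = 58
2 - 3 - 1 - 7 - 4: 4 + 4 + 13 + 23 = 44
2 - 3 - 7 - 4: 4 + 9 + 23 = 36
The minimum is 36.

36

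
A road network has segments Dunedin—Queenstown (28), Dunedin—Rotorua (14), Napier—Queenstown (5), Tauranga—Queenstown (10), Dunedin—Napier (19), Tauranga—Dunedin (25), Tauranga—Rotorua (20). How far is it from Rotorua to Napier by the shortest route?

Comparing a few candidate routes:
Rotorua - Dunedin - Napier: 14 + 19 = 33
Rotorua - Dunedin - Queenstown - Napier: 14 + 28 + 5 = 47
Rotorua - Dunedin - Tauranga - Queenstown - Napier: 14 + 25 + 10 + 5 = 54
Rotorua - Tauranga - Queenstown - Napier: 20 + 10 + 5 = 35
Shortest: 33 mi.

33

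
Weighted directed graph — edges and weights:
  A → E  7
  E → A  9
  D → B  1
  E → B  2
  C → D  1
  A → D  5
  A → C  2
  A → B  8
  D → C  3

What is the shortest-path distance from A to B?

4

Checking several routes:
A -> B: 8
A -> C -> D -> B: 2 + 1 + 1 = 4
A -> D -> B: 5 + 1 = 6
Best route has total 4.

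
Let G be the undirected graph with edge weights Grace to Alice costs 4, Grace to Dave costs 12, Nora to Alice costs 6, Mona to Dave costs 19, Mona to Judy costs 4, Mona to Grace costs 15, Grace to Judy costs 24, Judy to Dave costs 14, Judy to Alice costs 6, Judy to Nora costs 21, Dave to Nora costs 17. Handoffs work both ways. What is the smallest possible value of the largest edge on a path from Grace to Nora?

6

A few of the Grace→Nora routes:
Grace → Dave → Nora: max(12, 17) = 17
Grace → Mona → Judy → Alice → Nora: max(15, 4, 6, 6) = 15
Grace → Alice → Nora: max(4, 6) = 6
Grace → Dave → Judy → Alice → Nora: max(12, 14, 6, 6) = 14
Best route has worst link 6.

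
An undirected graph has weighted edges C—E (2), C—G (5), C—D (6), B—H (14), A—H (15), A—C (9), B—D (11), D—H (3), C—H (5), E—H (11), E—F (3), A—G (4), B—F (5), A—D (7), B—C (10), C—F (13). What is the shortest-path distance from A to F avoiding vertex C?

Checking several routes:
A→H→E→F: 15 + 11 + 3 = 29
A→D→H→E→F: 7 + 3 + 11 + 3 = 24
A→H→B→F: 15 + 14 + 5 = 34
A→D→B→F: 7 + 11 + 5 = 23
A→D→H→B→F: 7 + 3 + 14 + 5 = 29
A→H→D→B→F: 15 + 3 + 11 + 5 = 34
Shortest: 23.

23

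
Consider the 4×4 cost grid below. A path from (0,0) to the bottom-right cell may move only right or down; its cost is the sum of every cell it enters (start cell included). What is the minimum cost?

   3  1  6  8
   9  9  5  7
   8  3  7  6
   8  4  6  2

28

Cheapest: r0c0 -> r0c1 -> r1c1 -> r2c1 -> r3c1 -> r3c2 -> r3c3
  3 + 1 + 9 + 3 + 4 + 6 + 2 = 28
(Top row then right column would cost 33.)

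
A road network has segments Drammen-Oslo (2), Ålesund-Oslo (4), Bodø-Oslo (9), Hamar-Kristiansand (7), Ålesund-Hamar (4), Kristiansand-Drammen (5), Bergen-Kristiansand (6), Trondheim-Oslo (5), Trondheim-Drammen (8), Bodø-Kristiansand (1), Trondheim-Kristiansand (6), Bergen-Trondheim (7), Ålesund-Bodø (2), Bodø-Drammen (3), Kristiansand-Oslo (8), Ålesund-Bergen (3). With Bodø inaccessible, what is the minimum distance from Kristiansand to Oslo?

A few of the Kristiansand→Oslo routes:
Kristiansand→Bergen→Ålesund→Oslo: 6 + 3 + 4 = 13
Kristiansand→Trondheim→Oslo: 6 + 5 = 11
Kristiansand→Drammen→Oslo: 5 + 2 = 7
Kristiansand→Hamar→Ålesund→Oslo: 7 + 4 + 4 = 15
Kristiansand→Oslo: 8
Shortest: 7.

7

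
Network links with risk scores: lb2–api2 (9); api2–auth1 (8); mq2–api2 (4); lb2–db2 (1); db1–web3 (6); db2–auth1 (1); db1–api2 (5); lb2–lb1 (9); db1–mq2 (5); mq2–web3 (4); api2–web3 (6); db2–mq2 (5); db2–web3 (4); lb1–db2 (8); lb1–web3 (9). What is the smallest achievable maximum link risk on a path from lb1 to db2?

Comparing a few candidate routes:
lb1 → lb2 → api2 → auth1 → db2: max(9, 9, 8, 1) = 9
lb1 → lb2 → db2: max(9, 1) = 9
lb1 → db2: max(8) = 8
Best route has worst link 8.

8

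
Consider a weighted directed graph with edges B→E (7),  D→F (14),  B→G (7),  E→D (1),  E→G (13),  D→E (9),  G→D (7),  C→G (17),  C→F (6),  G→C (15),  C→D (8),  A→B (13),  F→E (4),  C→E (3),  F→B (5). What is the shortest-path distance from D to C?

37

Candidate routes:
D -> F -> B -> E -> G -> C: 14 + 5 + 7 + 13 + 15 = 54
D -> E -> G -> C: 9 + 13 + 15 = 37
D -> F -> E -> G -> C: 14 + 4 + 13 + 15 = 46
D -> F -> B -> G -> C: 14 + 5 + 7 + 15 = 41
The minimum is 37.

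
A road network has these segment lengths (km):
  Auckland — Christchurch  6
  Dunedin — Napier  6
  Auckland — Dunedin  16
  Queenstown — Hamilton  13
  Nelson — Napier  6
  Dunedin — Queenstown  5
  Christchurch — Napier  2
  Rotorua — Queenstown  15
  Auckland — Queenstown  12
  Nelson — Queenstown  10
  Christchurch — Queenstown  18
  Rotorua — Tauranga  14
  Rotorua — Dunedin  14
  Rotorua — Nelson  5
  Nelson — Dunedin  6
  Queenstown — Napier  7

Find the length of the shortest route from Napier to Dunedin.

6

Checking several routes:
Napier - Nelson - Dunedin: 6 + 6 = 12
Napier - Queenstown - Nelson - Dunedin: 7 + 10 + 6 = 23
Napier - Queenstown - Dunedin: 7 + 5 = 12
Napier - Dunedin: 6
Napier - Nelson - Queenstown - Dunedin: 6 + 10 + 5 = 21
Napier - Christchurch - Auckland - Dunedin: 2 + 6 + 16 = 24
The minimum is 6 km.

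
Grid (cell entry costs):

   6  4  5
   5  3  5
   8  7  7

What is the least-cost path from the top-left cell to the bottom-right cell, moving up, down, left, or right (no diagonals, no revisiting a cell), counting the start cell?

One optimal route is r0c0 → r0c1 → r1c1 → r1c2 → r2c2.
Its cost is 6 + 4 + 3 + 5 + 7 = 25.

25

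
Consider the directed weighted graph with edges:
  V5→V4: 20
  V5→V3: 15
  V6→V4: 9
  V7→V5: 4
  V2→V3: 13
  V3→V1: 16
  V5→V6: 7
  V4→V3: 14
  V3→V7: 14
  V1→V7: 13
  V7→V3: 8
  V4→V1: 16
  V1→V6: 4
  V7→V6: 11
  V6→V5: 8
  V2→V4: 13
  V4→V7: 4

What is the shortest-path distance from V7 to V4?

Some routes from V7 to V4:
V7 - V5 - V6 - V4: 4 + 7 + 9 = 20
V7 - V6 - V4: 11 + 9 = 20
V7 - V6 - V5 - V4: 11 + 8 + 20 = 39
V7 - V5 - V3 - V1 - V6 - V4: 4 + 15 + 16 + 4 + 9 = 48
V7 - V3 - V1 - V6 - V4: 8 + 16 + 4 + 9 = 37
V7 - V5 - V4: 4 + 20 = 24
Best route has total 20.

20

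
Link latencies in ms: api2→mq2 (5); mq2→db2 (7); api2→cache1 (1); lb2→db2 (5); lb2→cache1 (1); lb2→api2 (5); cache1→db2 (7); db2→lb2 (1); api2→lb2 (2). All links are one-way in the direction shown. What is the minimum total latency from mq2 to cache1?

Paths from mq2 to cache1:
mq2-db2-lb2-api2-cache1: 7 + 1 + 5 + 1 = 14
mq2-db2-lb2-cache1: 7 + 1 + 1 = 9
Shortest: 9 ms.

9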